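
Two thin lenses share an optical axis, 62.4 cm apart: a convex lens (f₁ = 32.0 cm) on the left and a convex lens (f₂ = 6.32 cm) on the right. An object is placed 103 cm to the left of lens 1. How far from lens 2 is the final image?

10.5 cm

Lens 1: 1/d_i1 = 1/f₁ − 1/d_o1 = 1/(32.0) − 1/(103) = 0.02154, so d_i1 = 46.42 cm.
The intermediate image is 46.42 cm to the right of lens 1, which is 62.4 − (46.42) = 15.98 cm to the left of lens 2, so d_o2 = +15.98 cm.
Lens 2: 1/d_i2 = 1/f₂ − 1/d_o2 = 1/(6.32) − 1/(15.98) = 0.09565, so d_i2 = 10.5 cm.
The final image is real, 10.5 cm to the right of lens 2 (overall magnification ≈ 0.29).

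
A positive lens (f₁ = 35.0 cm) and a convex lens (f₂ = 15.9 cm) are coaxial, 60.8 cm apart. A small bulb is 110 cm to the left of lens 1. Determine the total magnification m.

m = -1.15

Lens 1: 1/d_i1 = 1/(35.0) − 1/(110) = 0.01948, so d_i1 = 51.33 cm; m₁ = −d_i1/d_o1 = -0.4666.
d_o2 = 60.8 − (51.33) = 9.470 cm.
Lens 2: 1/d_i2 = 1/(15.9) − 1/(9.470) = -0.04270, so d_i2 = -23.42 cm; m₂ = −d_i2/d_o2 = +2.473.
m = m₁·m₂ = (-0.4666)(+2.473) = -1.15.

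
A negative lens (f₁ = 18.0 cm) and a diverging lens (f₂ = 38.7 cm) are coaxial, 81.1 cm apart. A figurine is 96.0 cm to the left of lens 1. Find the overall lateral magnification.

f₁ = −18.0 cm (diverging).
Lens 1: 1/d_i1 = 1/(-18.0) − 1/(96.0) = -0.06597, so d_i1 = -15.16 cm; m₁ = −d_i1/d_o1 = +0.1579.
d_o2 = 81.1 − (-15.16) = 96.26 cm.
f₂ = −38.7 cm (diverging).
Lens 2: 1/d_i2 = 1/(-38.7) − 1/(96.26) = -0.03623, so d_i2 = -27.60 cm; m₂ = −d_i2/d_o2 = +0.2868.
m = m₁·m₂ = (+0.1579)(+0.2868) = +0.0453.

m = +0.0453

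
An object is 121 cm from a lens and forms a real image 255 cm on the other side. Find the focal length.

Real image ⇒ d_i = +255 cm.
1/f = 1/d_o + 1/d_i = 1/(121) + 1/(255) = 0.01219, so f = 82.1 cm.
Since f is positive, the lens is converging.

f = 82.1 cm (converging)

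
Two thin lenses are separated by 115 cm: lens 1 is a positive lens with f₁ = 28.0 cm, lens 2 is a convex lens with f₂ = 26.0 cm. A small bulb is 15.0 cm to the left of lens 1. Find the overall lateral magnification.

Lens 1: 1/d_i1 = 1/(28.0) − 1/(15.0) = -0.03095, so d_i1 = -32.31 cm; m₁ = −d_i1/d_o1 = +2.154.
d_o2 = 115 − (-32.31) = 147.3 cm.
Lens 2: 1/d_i2 = 1/(26.0) − 1/(147.3) = 0.03167, so d_i2 = 31.57 cm; m₂ = −d_i2/d_o2 = -0.2143.
m = m₁·m₂ = (+2.154)(-0.2143) = -0.462.

m = -0.462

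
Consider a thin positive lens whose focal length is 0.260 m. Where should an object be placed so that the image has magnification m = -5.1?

m = −d_i/d_o ⇒ d_i = −m·d_o.
1/f = 1/d_o + 1/d_i = 1/d_o − 1/(m·d_o) = (1 − 1/m)/d_o, so d_o = f(1 − 1/m) = (0.2600)(1 − 1/(-5.1)) = 0.311 m.

0.311 m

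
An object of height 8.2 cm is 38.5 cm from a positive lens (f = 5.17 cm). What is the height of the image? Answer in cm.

1.27 cm

1/d_i = 1/f − 1/d_o = 1/(5.170) − 1/(38.5) = 0.1674, so d_i = 5.972 cm.
m = −d_i/d_o = -0.1551.
|h_i| = |m|·h_o = 0.1551 × 8.2 = 1.27 cm. The image is real, inverted and reduced, on the far side of the lens.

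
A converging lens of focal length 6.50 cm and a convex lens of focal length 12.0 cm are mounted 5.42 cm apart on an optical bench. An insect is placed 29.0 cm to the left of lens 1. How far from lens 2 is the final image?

2.37 cm

Lens 1: 1/d_i1 = 1/f₁ − 1/d_o1 = 1/(6.50) − 1/(29.0) = 0.1194, so d_i1 = 8.378 cm.
The intermediate image is 8.378 cm to the right of lens 1, which lies 2.958 cm to the right of lens 2 — a virtual object — so d_o2 = −2.958 cm.
Lens 2: 1/d_i2 = 1/f₂ − 1/d_o2 = 1/(12.0) − 1/(-2.958) = 0.4214, so d_i2 = 2.37 cm.
The final image is real, 2.37 cm to the right of lens 2 (overall magnification ≈ -0.23).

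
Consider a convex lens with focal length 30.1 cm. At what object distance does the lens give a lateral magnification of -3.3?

m = −d_i/d_o ⇒ d_i = −m·d_o.
1/f = 1/d_o + 1/d_i = 1/d_o − 1/(m·d_o) = (1 − 1/m)/d_o, so d_o = f(1 − 1/m) = (30.10)(1 − 1/(-3.3)) = 39.2 cm.

39.2 cm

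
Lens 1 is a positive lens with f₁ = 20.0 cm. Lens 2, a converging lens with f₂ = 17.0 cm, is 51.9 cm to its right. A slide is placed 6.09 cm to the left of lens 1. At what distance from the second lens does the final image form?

Lens 1: 1/d_i1 = 1/f₁ − 1/d_o1 = 1/(20.0) − 1/(6.09) = -0.1142, so d_i1 = -8.756 cm.
The intermediate image is 8.756 cm to the left of lens 1 (virtual), which is 51.9 − (-8.756) = 60.66 cm to the left of lens 2, so d_o2 = +60.66 cm.
Lens 2: 1/d_i2 = 1/f₂ − 1/d_o2 = 1/(17.0) − 1/(60.66) = 0.04234, so d_i2 = 23.6 cm.
The final image is real, 23.6 cm to the right of lens 2 (overall magnification ≈ -0.56).

23.6 cm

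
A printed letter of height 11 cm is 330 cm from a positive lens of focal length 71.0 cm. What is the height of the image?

3.02 cm

1/d_i = 1/f − 1/d_o = 1/(71.00) − 1/(330) = 0.01105, so d_i = 90.46 cm.
m = −d_i/d_o = -0.2741.
|h_i| = |m|·h_o = 0.2741 × 11 = 3.02 cm. The image is real, inverted and reduced, on the far side of the lens.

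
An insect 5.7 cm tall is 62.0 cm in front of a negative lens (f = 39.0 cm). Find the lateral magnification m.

m = +0.386

For a negative lens, f = -39.0 cm.
1/d_i = 1/f − 1/d_o = 1/(-39.00) − 1/(62.0) = -0.04177, so d_i = -23.94 cm.
m = −d_i/d_o = −(-23.94)/(62.0) = +0.386.
The image is virtual, upright and reduced, on the same side as the object.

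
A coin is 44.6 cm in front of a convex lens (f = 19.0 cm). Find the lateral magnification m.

1/d_i = 1/f − 1/d_o = 1/(19.00) − 1/(44.6) = 0.03021, so d_i = 33.10 cm.
m = −d_i/d_o = −(33.10)/(44.6) = -0.742.
The image is real, inverted and reduced, on the far side of the lens.

m = -0.742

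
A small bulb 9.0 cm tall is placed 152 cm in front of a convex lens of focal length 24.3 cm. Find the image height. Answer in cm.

1.71 cm

1/d_i = 1/f − 1/d_o = 1/(24.30) − 1/(152) = 0.03457, so d_i = 28.92 cm.
m = −d_i/d_o = -0.1903.
|h_i| = |m|·h_o = 0.1903 × 9.0 = 1.71 cm. The image is real, inverted and reduced, on the far side of the lens.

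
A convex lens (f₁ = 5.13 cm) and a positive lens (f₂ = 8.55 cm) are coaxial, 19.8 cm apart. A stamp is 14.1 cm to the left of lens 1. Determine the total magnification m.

m = +1.53

Lens 1: 1/d_i1 = 1/(5.13) − 1/(14.1) = 0.1240, so d_i1 = 8.064 cm; m₁ = −d_i1/d_o1 = -0.5719.
d_o2 = 19.8 − (8.064) = 11.74 cm.
Lens 2: 1/d_i2 = 1/(8.55) − 1/(11.74) = 0.03178, so d_i2 = 31.47 cm; m₂ = −d_i2/d_o2 = -2.680.
m = m₁·m₂ = (-0.5719)(-2.680) = +1.53.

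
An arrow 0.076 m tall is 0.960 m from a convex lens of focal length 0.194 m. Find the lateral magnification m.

1/d_i = 1/f − 1/d_o = 1/(0.1940) − 1/(0.960) = 4.113, so d_i = 0.2431 m.
m = −d_i/d_o = −(0.2431)/(0.960) = -0.253.
The image is real, inverted and reduced, on the far side of the lens.

m = -0.253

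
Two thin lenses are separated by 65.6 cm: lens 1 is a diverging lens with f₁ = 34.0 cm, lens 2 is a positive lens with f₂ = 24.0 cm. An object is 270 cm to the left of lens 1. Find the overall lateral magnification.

m = -0.0374

f₁ = −34.0 cm (diverging).
Lens 1: 1/d_i1 = 1/(-34.0) − 1/(270) = -0.03312, so d_i1 = -30.20 cm; m₁ = −d_i1/d_o1 = +0.1119.
d_o2 = 65.6 − (-30.20) = 95.80 cm.
Lens 2: 1/d_i2 = 1/(24.0) − 1/(95.80) = 0.03123, so d_i2 = 32.02 cm; m₂ = −d_i2/d_o2 = -0.3343.
m = m₁·m₂ = (+0.1119)(-0.3343) = -0.0374.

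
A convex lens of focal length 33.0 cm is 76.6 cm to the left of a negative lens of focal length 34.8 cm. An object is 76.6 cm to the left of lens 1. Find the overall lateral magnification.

m = -0.493

Lens 1: 1/d_i1 = 1/(33.0) − 1/(76.6) = 0.01725, so d_i1 = 57.98 cm; m₁ = −d_i1/d_o1 = -0.7569.
d_o2 = 76.6 − (57.98) = 18.62 cm.
f₂ = −34.8 cm (diverging).
Lens 2: 1/d_i2 = 1/(-34.8) − 1/(18.62) = -0.08244, so d_i2 = -12.13 cm; m₂ = −d_i2/d_o2 = +0.6514.
m = m₁·m₂ = (-0.7569)(+0.6514) = -0.493.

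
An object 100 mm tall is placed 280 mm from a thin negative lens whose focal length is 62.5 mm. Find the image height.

18.2 mm

For a negative lens, f = -62.5 mm.
1/d_i = 1/f − 1/d_o = 1/(-62.50) − 1/(280) = -0.01957, so d_i = -51.09 mm.
m = −d_i/d_o = +0.1825.
|h_i| = |m|·h_o = 0.1825 × 100 = 18.2 mm. The image is virtual, upright and reduced, on the same side as the object.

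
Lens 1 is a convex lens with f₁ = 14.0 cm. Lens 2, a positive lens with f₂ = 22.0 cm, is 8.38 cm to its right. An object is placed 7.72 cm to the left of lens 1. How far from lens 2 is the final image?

Lens 1: 1/d_i1 = 1/f₁ − 1/d_o1 = 1/(14.0) − 1/(7.72) = -0.05811, so d_i1 = -17.21 cm.
The intermediate image is 17.21 cm to the left of lens 1 (virtual), which is 8.38 − (-17.21) = 25.59 cm to the left of lens 2, so d_o2 = +25.59 cm.
Lens 2: 1/d_i2 = 1/f₂ − 1/d_o2 = 1/(22.0) − 1/(25.59) = 0.006377, so d_i2 = 157 cm.
The final image is real, 157 cm to the right of lens 2 (overall magnification ≈ -14).

157 cm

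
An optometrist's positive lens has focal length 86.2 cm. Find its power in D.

P = +1.16 D

f = 86.2 cm = 0.862 m.
P = 1/f = 1/(0.862 m) = +1.16 D.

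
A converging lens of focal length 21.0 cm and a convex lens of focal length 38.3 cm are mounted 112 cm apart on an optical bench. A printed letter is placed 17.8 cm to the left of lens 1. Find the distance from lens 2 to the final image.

Lens 1: 1/d_i1 = 1/f₁ − 1/d_o1 = 1/(21.0) − 1/(17.8) = -0.008561, so d_i1 = -116.8 cm.
The intermediate image is 116.8 cm to the left of lens 1 (virtual), which is 112 − (-116.8) = 228.8 cm to the left of lens 2, so d_o2 = +228.8 cm.
Lens 2: 1/d_i2 = 1/f₂ − 1/d_o2 = 1/(38.3) − 1/(228.8) = 0.02174, so d_i2 = 46.0 cm.
The final image is real, 46.0 cm to the right of lens 2 (overall magnification ≈ -1.3).

46.0 cm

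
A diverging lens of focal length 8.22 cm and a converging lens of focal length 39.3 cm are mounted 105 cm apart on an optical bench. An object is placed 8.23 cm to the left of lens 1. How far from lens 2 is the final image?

Lens 1 is diverging, so f₁ = −8.22 cm.
Lens 1: 1/d_i1 = 1/f₁ − 1/d_o1 = 1/(-8.22) − 1/(8.23) = -0.2432, so d_i1 = -4.112 cm.
The intermediate image is 4.112 cm to the left of lens 1 (virtual), which is 105 − (-4.112) = 109.1 cm to the left of lens 2, so d_o2 = +109.1 cm.
Lens 2: 1/d_i2 = 1/f₂ − 1/d_o2 = 1/(39.3) − 1/(109.1) = 0.01628, so d_i2 = 61.4 cm.
The final image is real, 61.4 cm to the right of lens 2 (overall magnification ≈ -0.28).

61.4 cm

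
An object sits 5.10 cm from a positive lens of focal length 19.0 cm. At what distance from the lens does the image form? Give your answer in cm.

6.97 cm

Thin-lens equation: 1/q = 1/f − 1/p = 1/(19.00) − 1/(5.10) = 0.05263 − 0.1961 = -0.1434, so q = -6.97 cm.
The image is virtual, upright and enlarged, on the same side as the object.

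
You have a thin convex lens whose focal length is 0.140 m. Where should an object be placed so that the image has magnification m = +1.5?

0.0467 m

m = −d_i/d_o ⇒ d_i = −m·d_o.
1/f = 1/d_o + 1/d_i = 1/d_o − 1/(m·d_o) = (1 − 1/m)/d_o, so d_o = f(1 − 1/m) = (0.1400)(1 − 1/(+1.5)) = 0.0467 m.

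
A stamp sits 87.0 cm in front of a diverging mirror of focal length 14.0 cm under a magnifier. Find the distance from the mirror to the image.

For a diverging mirror, f = -14.0 cm.
Mirror equation: 1/v = 1/f − 1/u = 1/(-14.00) − 1/(87.0) = -0.07143 − 0.01149 = -0.08292, so v = -12.1 cm.
The image is virtual, upright and reduced, behind the mirror.

12.1 cm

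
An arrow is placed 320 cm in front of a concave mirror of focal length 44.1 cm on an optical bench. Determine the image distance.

Mirror equation: 1/q = 1/f − 1/p = 1/(44.10) − 1/(320) = 0.02268 − 0.003125 = 0.01955, so q = 51.1 cm.
The image is real, inverted and reduced, in front of the mirror.

51.1 cm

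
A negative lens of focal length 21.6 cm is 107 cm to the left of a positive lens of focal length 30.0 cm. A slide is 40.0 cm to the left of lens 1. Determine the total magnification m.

f₁ = −21.6 cm (diverging).
Lens 1: 1/d_i1 = 1/(-21.6) − 1/(40.0) = -0.07130, so d_i1 = -14.03 cm; m₁ = −d_i1/d_o1 = +0.3508.
d_o2 = 107 − (-14.03) = 121.0 cm.
Lens 2: 1/d_i2 = 1/(30.0) − 1/(121.0) = 0.02507, so d_i2 = 39.89 cm; m₂ = −d_i2/d_o2 = -0.3297.
m = m₁·m₂ = (+0.3508)(-0.3297) = -0.116.

m = -0.116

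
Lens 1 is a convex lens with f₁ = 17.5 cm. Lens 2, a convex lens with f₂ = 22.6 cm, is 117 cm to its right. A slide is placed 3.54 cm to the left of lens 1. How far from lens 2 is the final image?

27.8 cm

Lens 1: 1/d_i1 = 1/f₁ − 1/d_o1 = 1/(17.5) − 1/(3.54) = -0.2253, so d_i1 = -4.438 cm.
The intermediate image is 4.438 cm to the left of lens 1 (virtual), which is 117 − (-4.438) = 121.4 cm to the left of lens 2, so d_o2 = +121.4 cm.
Lens 2: 1/d_i2 = 1/f₂ − 1/d_o2 = 1/(22.6) − 1/(121.4) = 0.03601, so d_i2 = 27.8 cm.
The final image is real, 27.8 cm to the right of lens 2 (overall magnification ≈ -0.29).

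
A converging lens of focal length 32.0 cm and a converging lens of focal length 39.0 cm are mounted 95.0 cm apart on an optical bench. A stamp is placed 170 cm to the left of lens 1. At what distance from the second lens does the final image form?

131 cm

Lens 1: 1/d_i1 = 1/f₁ − 1/d_o1 = 1/(32.0) − 1/(170) = 0.02537, so d_i1 = 39.42 cm.
The intermediate image is 39.42 cm to the right of lens 1, which is 95.0 − (39.42) = 55.58 cm to the left of lens 2, so d_o2 = +55.58 cm.
Lens 2: 1/d_i2 = 1/f₂ − 1/d_o2 = 1/(39.0) − 1/(55.58) = 0.007649, so d_i2 = 131 cm.
The final image is real, 131 cm to the right of lens 2 (overall magnification ≈ 0.55).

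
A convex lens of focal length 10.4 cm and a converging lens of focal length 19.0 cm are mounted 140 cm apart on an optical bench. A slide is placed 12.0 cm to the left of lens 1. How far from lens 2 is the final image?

Lens 1: 1/d_i1 = 1/f₁ − 1/d_o1 = 1/(10.4) − 1/(12.0) = 0.01282, so d_i1 = 78.00 cm.
The intermediate image is 78.00 cm to the right of lens 1, which is 140 − (78.00) = 62.00 cm to the left of lens 2, so d_o2 = +62.00 cm.
Lens 2: 1/d_i2 = 1/f₂ − 1/d_o2 = 1/(19.0) − 1/(62.00) = 0.03650, so d_i2 = 27.4 cm.
The final image is real, 27.4 cm to the right of lens 2 (overall magnification ≈ 2.9).

27.4 cm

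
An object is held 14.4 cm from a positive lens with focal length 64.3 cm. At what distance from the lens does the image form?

Lens equation: 1/v = 1/f − 1/u = 1/(64.30) − 1/(14.4) = 0.01555 − 0.06944 = -0.05389, so v = -18.6 cm.
The image is virtual, upright and enlarged, on the same side as the object.

18.6 cm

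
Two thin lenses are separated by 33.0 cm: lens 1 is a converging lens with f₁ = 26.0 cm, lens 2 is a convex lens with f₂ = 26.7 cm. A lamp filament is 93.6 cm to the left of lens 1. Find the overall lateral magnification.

m = -0.346

Lens 1: 1/d_i1 = 1/(26.0) − 1/(93.6) = 0.02778, so d_i1 = 36.00 cm; m₁ = −d_i1/d_o1 = -0.3846.
d_o2 = 33.0 − (36.00) = -3.000 cm (virtual object).
Lens 2: 1/d_i2 = 1/(26.7) − 1/(-3.000) = 0.3708, so d_i2 = 2.697 cm; m₂ = −d_i2/d_o2 = +0.8990.
m = m₁·m₂ = (-0.3846)(+0.8990) = -0.346.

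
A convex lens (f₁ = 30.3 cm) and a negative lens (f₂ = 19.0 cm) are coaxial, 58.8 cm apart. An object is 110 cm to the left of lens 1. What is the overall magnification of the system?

Lens 1: 1/d_i1 = 1/(30.3) − 1/(110) = 0.02391, so d_i1 = 41.82 cm; m₁ = −d_i1/d_o1 = -0.3802.
d_o2 = 58.8 − (41.82) = 16.98 cm.
f₂ = −19.0 cm (diverging).
Lens 2: 1/d_i2 = 1/(-19.0) − 1/(16.98) = -0.1115, so d_i2 = -8.967 cm; m₂ = −d_i2/d_o2 = +0.5281.
m = m₁·m₂ = (-0.3802)(+0.5281) = -0.201.

m = -0.201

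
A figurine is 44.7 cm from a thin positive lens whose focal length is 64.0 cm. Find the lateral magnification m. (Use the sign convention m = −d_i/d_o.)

1/d_i = 1/f − 1/d_o = 1/(64.00) − 1/(44.7) = -0.006746, so d_i = -148.2 cm.
m = −d_i/d_o = −(-148.2)/(44.7) = +3.32.
The image is virtual, upright and enlarged, on the same side as the object.

m = +3.32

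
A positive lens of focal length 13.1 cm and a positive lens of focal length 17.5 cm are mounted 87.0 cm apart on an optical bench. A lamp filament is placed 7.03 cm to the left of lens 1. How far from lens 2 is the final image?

21.1 cm

Lens 1: 1/d_i1 = 1/f₁ − 1/d_o1 = 1/(13.1) − 1/(7.03) = -0.06591, so d_i1 = -15.17 cm.
The intermediate image is 15.17 cm to the left of lens 1 (virtual), which is 87.0 − (-15.17) = 102.2 cm to the left of lens 2, so d_o2 = +102.2 cm.
Lens 2: 1/d_i2 = 1/f₂ − 1/d_o2 = 1/(17.5) − 1/(102.2) = 0.04736, so d_i2 = 21.1 cm.
The final image is real, 21.1 cm to the right of lens 2 (overall magnification ≈ -0.45).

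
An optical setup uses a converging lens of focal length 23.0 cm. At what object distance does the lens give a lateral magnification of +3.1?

15.6 cm

m = −d_i/d_o ⇒ d_i = −m·d_o.
1/f = 1/d_o + 1/d_i = 1/d_o − 1/(m·d_o) = (1 − 1/m)/d_o, so d_o = f(1 − 1/m) = (23.00)(1 − 1/(+3.1)) = 15.6 cm.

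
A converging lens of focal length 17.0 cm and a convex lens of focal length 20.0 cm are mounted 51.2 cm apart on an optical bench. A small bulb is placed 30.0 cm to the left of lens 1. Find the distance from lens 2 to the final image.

29.8 cm

Lens 1: 1/d_i1 = 1/f₁ − 1/d_o1 = 1/(17.0) − 1/(30.0) = 0.02549, so d_i1 = 39.23 cm.
The intermediate image is 39.23 cm to the right of lens 1, which is 51.2 − (39.23) = 11.97 cm to the left of lens 2, so d_o2 = +11.97 cm.
Lens 2: 1/d_i2 = 1/f₂ − 1/d_o2 = 1/(20.0) − 1/(11.97) = -0.03354, so d_i2 = -29.8 cm.
The final image is virtual, 29.8 cm to the left of lens 2 (overall magnification ≈ -3.3).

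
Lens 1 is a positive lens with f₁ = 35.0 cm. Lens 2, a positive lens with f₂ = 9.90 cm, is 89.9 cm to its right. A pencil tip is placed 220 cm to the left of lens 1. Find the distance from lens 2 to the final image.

Lens 1: 1/d_i1 = 1/f₁ − 1/d_o1 = 1/(35.0) − 1/(220) = 0.02403, so d_i1 = 41.62 cm.
The intermediate image is 41.62 cm to the right of lens 1, which is 89.9 − (41.62) = 48.28 cm to the left of lens 2, so d_o2 = +48.28 cm.
Lens 2: 1/d_i2 = 1/f₂ − 1/d_o2 = 1/(9.90) − 1/(48.28) = 0.08030, so d_i2 = 12.5 cm.
The final image is real, 12.5 cm to the right of lens 2 (overall magnification ≈ 0.049).

12.5 cm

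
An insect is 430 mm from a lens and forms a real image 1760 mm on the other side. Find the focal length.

f = 346 mm (converging)

Real image ⇒ d_i = +1760 mm.
1/f = 1/d_o + 1/d_i = 1/(430) + 1/(1760) = 0.002894, so f = 346 mm.
Since f is positive, the lens is converging.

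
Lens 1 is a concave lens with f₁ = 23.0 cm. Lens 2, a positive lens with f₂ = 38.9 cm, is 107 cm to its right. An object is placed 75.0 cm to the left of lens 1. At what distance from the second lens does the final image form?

Lens 1 is diverging, so f₁ = −23.0 cm.
Lens 1: 1/d_i1 = 1/f₁ − 1/d_o1 = 1/(-23.0) − 1/(75.0) = -0.05681, so d_i1 = -17.60 cm.
The intermediate image is 17.60 cm to the left of lens 1 (virtual), which is 107 − (-17.60) = 124.6 cm to the left of lens 2, so d_o2 = +124.6 cm.
Lens 2: 1/d_i2 = 1/f₂ − 1/d_o2 = 1/(38.9) − 1/(124.6) = 0.01768, so d_i2 = 56.6 cm.
The final image is real, 56.6 cm to the right of lens 2 (overall magnification ≈ -0.11).

56.6 cm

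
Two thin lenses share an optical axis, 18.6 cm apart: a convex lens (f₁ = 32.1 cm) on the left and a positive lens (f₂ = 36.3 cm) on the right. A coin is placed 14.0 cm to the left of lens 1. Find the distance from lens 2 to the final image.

Lens 1: 1/d_i1 = 1/f₁ − 1/d_o1 = 1/(32.1) − 1/(14.0) = -0.04028, so d_i1 = -24.83 cm.
The intermediate image is 24.83 cm to the left of lens 1 (virtual), which is 18.6 − (-24.83) = 43.43 cm to the left of lens 2, so d_o2 = +43.43 cm.
Lens 2: 1/d_i2 = 1/f₂ − 1/d_o2 = 1/(36.3) − 1/(43.43) = 0.004523, so d_i2 = 221 cm.
The final image is real, 221 cm to the right of lens 2 (overall magnification ≈ -9.0).

221 cm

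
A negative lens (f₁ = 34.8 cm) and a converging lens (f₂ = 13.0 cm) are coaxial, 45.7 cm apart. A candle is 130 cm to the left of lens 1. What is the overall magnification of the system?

m = -0.0456

f₁ = −34.8 cm (diverging).
Lens 1: 1/d_i1 = 1/(-34.8) − 1/(130) = -0.03643, so d_i1 = -27.45 cm; m₁ = −d_i1/d_o1 = +0.2112.
d_o2 = 45.7 − (-27.45) = 73.15 cm.
Lens 2: 1/d_i2 = 1/(13.0) − 1/(73.15) = 0.06325, so d_i2 = 15.81 cm; m₂ = −d_i2/d_o2 = -0.2161.
m = m₁·m₂ = (+0.2112)(-0.2161) = -0.0456.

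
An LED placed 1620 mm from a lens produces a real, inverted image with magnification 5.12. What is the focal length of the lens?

m = −d_i/d_o ⇒ d_i = −m·d_o = −(-5.12)·(1620) = 8294 mm.
1/f = 1/d_o + 1/d_i = 1/(1620) + 1/(8294) = 0.0007379, so f = 1360 mm.
Since f is positive, the lens is converging.

f = 1360 mm (converging)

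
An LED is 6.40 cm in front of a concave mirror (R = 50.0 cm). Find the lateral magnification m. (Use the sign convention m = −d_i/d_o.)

m = +1.34

f = R/2 = 50.0/2 = 25.00 cm.
1/d_i = 1/f − 1/d_o = 1/(25.00) − 1/(6.40) = -0.1162, so d_i = -8.602 cm.
m = −d_i/d_o = −(-8.602)/(6.40) = +1.34.
The image is virtual, upright and enlarged, behind the mirror.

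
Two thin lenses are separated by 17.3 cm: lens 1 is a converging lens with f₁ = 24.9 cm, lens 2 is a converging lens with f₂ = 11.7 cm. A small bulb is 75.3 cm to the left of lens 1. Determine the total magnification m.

m = -0.183

Lens 1: 1/d_i1 = 1/(24.9) − 1/(75.3) = 0.02688, so d_i1 = 37.20 cm; m₁ = −d_i1/d_o1 = -0.4940.
d_o2 = 17.3 − (37.20) = -19.90 cm (virtual object).
Lens 2: 1/d_i2 = 1/(11.7) − 1/(-19.90) = 0.1357, so d_i2 = 7.368 cm; m₂ = −d_i2/d_o2 = +0.3703.
m = m₁·m₂ = (-0.4940)(+0.3703) = -0.183.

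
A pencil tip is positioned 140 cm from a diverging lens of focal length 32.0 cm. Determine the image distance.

26.0 cm

For a diverging lens, f = -32.0 cm.
Thin-lens equation: 1/v = 1/f − 1/u = 1/(-32.00) − 1/(140) = -0.03125 − 0.007143 = -0.03839, so v = -26.0 cm.
The image is virtual, upright and reduced, on the same side as the object.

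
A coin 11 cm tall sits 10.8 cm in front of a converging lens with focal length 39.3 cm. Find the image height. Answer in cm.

1/d_i = 1/f − 1/d_o = 1/(39.30) − 1/(10.8) = -0.06715, so d_i = -14.89 cm.
m = −d_i/d_o = +1.379.
|h_i| = |m|·h_o = 1.379 × 11 = 15.2 cm. The image is virtual, upright and enlarged, on the same side as the object.

15.2 cm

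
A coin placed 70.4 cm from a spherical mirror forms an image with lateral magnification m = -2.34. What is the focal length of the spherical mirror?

f = 49.3 cm (concave)

m = −d_i/d_o ⇒ d_i = −m·d_o = −(-2.34)·(70.4) = 164.7 cm.
1/f = 1/d_o + 1/d_i = 1/(70.4) + 1/(164.7) = 0.02028, so f = 49.3 cm.
Since f is positive, the spherical mirror is concave.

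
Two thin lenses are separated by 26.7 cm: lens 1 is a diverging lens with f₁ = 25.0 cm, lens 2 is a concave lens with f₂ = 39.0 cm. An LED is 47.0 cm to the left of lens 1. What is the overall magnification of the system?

m = +0.165

f₁ = −25.0 cm (diverging).
Lens 1: 1/d_i1 = 1/(-25.0) − 1/(47.0) = -0.06128, so d_i1 = -16.32 cm; m₁ = −d_i1/d_o1 = +0.3472.
d_o2 = 26.7 − (-16.32) = 43.02 cm.
f₂ = −39.0 cm (diverging).
Lens 2: 1/d_i2 = 1/(-39.0) − 1/(43.02) = -0.04889, so d_i2 = -20.46 cm; m₂ = −d_i2/d_o2 = +0.4755.
m = m₁·m₂ = (+0.3472)(+0.4755) = +0.165.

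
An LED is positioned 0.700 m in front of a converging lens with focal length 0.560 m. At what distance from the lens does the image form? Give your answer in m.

Thin-lens equation: 1/d_i = 1/f − 1/d_o = 1/(0.5600) − 1/(0.700) = 1.786 − 1.429 = 0.3571, so d_i = 2.80 m.
The image is real, inverted and enlarged, on the far side of the lens.

2.80 m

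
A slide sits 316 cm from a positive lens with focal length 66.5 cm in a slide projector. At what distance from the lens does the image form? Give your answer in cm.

Thin-lens equation: 1/v = 1/f − 1/u = 1/(66.50) − 1/(316) = 0.01504 − 0.003165 = 0.01187, so v = 84.2 cm.
The image is real, inverted and reduced, on the far side of the lens.

84.2 cm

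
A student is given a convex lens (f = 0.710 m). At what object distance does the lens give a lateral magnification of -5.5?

0.839 m

m = −d_i/d_o ⇒ d_i = −m·d_o.
1/f = 1/d_o + 1/d_i = 1/d_o − 1/(m·d_o) = (1 − 1/m)/d_o, so d_o = f(1 − 1/m) = (0.7100)(1 − 1/(-5.5)) = 0.839 m.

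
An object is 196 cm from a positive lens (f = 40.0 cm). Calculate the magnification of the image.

1/d_i = 1/f − 1/d_o = 1/(40.00) − 1/(196) = 0.01990, so d_i = 50.26 cm.
m = −d_i/d_o = −(50.26)/(196) = -0.256.
The image is real, inverted and reduced, on the far side of the lens.

m = -0.256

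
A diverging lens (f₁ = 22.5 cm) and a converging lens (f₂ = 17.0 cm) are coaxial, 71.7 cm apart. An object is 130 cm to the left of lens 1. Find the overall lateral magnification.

m = -0.0339

f₁ = −22.5 cm (diverging).
Lens 1: 1/d_i1 = 1/(-22.5) − 1/(130) = -0.05214, so d_i1 = -19.18 cm; m₁ = −d_i1/d_o1 = +0.1475.
d_o2 = 71.7 − (-19.18) = 90.88 cm.
Lens 2: 1/d_i2 = 1/(17.0) − 1/(90.88) = 0.04782, so d_i2 = 20.91 cm; m₂ = −d_i2/d_o2 = -0.2301.
m = m₁·m₂ = (+0.1475)(-0.2301) = -0.0339.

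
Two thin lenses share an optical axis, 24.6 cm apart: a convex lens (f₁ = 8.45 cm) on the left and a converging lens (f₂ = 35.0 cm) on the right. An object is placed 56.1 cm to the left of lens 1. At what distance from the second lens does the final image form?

Lens 1: 1/d_i1 = 1/f₁ − 1/d_o1 = 1/(8.45) − 1/(56.1) = 0.1005, so d_i1 = 9.948 cm.
The intermediate image is 9.948 cm to the right of lens 1, which is 24.6 − (9.948) = 14.65 cm to the left of lens 2, so d_o2 = +14.65 cm.
Lens 2: 1/d_i2 = 1/f₂ − 1/d_o2 = 1/(35.0) − 1/(14.65) = -0.03969, so d_i2 = -25.2 cm.
The final image is virtual, 25.2 cm to the left of lens 2 (overall magnification ≈ -0.31).

25.2 cm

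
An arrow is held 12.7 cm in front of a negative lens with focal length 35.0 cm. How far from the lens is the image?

For a negative lens, f = -35.0 cm.
Lens equation: 1/s_i = 1/f − 1/s_o = 1/(-35.00) − 1/(12.7) = -0.02857 − 0.07874 = -0.1073, so s_i = -9.32 cm.
The image is virtual, upright and reduced, on the same side as the object.

9.32 cm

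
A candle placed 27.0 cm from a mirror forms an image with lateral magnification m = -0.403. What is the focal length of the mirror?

f = 7.76 cm (concave)

m = −d_i/d_o ⇒ d_i = −m·d_o = −(-0.403)·(27.0) = 10.88 cm.
1/f = 1/d_o + 1/d_i = 1/(27.0) + 1/(10.88) = 0.1289, so f = 7.76 cm.
Since f is positive, the mirror is concave.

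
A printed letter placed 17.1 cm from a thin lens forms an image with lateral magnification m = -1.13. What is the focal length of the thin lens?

f = 9.07 cm (converging)

m = −d_i/d_o ⇒ d_i = −m·d_o = −(-1.13)·(17.1) = 19.32 cm.
1/f = 1/d_o + 1/d_i = 1/(17.1) + 1/(19.32) = 0.1102, so f = 9.07 cm.
Since f is positive, the thin lens is converging.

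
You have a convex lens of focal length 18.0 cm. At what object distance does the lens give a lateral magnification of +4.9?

14.3 cm

m = −d_i/d_o ⇒ d_i = −m·d_o.
1/f = 1/d_o + 1/d_i = 1/d_o − 1/(m·d_o) = (1 − 1/m)/d_o, so d_o = f(1 − 1/m) = (18.00)(1 − 1/(+4.9)) = 14.3 cm.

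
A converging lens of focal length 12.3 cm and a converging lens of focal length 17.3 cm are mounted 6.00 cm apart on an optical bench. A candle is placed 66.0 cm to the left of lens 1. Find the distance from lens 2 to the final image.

5.97 cm

Lens 1: 1/d_i1 = 1/f₁ − 1/d_o1 = 1/(12.3) − 1/(66.0) = 0.06615, so d_i1 = 15.12 cm.
The intermediate image is 15.12 cm to the right of lens 1, which lies 9.120 cm to the right of lens 2 — a virtual object — so d_o2 = −9.120 cm.
Lens 2: 1/d_i2 = 1/f₂ − 1/d_o2 = 1/(17.3) − 1/(-9.120) = 0.1675, so d_i2 = 5.97 cm.
The final image is real, 5.97 cm to the right of lens 2 (overall magnification ≈ -0.15).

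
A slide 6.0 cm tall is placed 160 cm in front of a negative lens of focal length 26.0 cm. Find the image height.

For a negative lens, f = -26.0 cm.
1/d_i = 1/f − 1/d_o = 1/(-26.00) − 1/(160) = -0.04471, so d_i = -22.37 cm.
m = −d_i/d_o = +0.1398.
|h_i| = |m|·h_o = 0.1398 × 6.0 = 0.839 cm. The image is virtual, upright and reduced, on the same side as the object.

0.839 cm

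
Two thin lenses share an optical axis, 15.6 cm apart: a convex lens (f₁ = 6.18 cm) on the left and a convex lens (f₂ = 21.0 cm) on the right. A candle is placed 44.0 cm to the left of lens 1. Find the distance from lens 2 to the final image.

Lens 1: 1/d_i1 = 1/f₁ − 1/d_o1 = 1/(6.18) − 1/(44.0) = 0.1391, so d_i1 = 7.190 cm.
The intermediate image is 7.190 cm to the right of lens 1, which is 15.6 − (7.190) = 8.410 cm to the left of lens 2, so d_o2 = +8.410 cm.
Lens 2: 1/d_i2 = 1/f₂ − 1/d_o2 = 1/(21.0) − 1/(8.410) = -0.07129, so d_i2 = -14.0 cm.
The final image is virtual, 14.0 cm to the left of lens 2 (overall magnification ≈ -0.27).

14.0 cm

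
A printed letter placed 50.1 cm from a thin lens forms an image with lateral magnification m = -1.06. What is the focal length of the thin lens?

m = −d_i/d_o ⇒ d_i = −m·d_o = −(-1.06)·(50.1) = 53.11 cm.
1/f = 1/d_o + 1/d_i = 1/(50.1) + 1/(53.11) = 0.03879, so f = 25.8 cm.
Since f is positive, the thin lens is converging.

f = 25.8 cm (converging)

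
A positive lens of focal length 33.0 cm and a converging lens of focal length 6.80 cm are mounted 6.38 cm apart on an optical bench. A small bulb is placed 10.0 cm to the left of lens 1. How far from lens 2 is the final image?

10.1 cm

Lens 1: 1/d_i1 = 1/f₁ − 1/d_o1 = 1/(33.0) − 1/(10.0) = -0.06970, so d_i1 = -14.35 cm.
The intermediate image is 14.35 cm to the left of lens 1 (virtual), which is 6.38 − (-14.35) = 20.73 cm to the left of lens 2, so d_o2 = +20.73 cm.
Lens 2: 1/d_i2 = 1/f₂ − 1/d_o2 = 1/(6.80) − 1/(20.73) = 0.09882, so d_i2 = 10.1 cm.
The final image is real, 10.1 cm to the right of lens 2 (overall magnification ≈ -0.70).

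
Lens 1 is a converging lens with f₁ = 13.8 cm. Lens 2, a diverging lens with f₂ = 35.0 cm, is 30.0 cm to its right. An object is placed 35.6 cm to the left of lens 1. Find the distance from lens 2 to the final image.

6.15 cm

Lens 1: 1/d_i1 = 1/f₁ − 1/d_o1 = 1/(13.8) − 1/(35.6) = 0.04437, so d_i1 = 22.54 cm.
The intermediate image is 22.54 cm to the right of lens 1, which is 30.0 − (22.54) = 7.460 cm to the left of lens 2, so d_o2 = +7.460 cm.
Lens 2 is diverging, so f₂ = −35.0 cm.
Lens 2: 1/d_i2 = 1/f₂ − 1/d_o2 = 1/(-35.0) − 1/(7.460) = -0.1626, so d_i2 = -6.15 cm.
The final image is virtual, 6.15 cm to the left of lens 2 (overall magnification ≈ -0.52).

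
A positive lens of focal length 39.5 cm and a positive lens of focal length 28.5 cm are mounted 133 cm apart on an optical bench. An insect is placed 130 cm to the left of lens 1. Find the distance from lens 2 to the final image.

Lens 1: 1/d_i1 = 1/f₁ − 1/d_o1 = 1/(39.5) − 1/(130) = 0.01762, so d_i1 = 56.74 cm.
The intermediate image is 56.74 cm to the right of lens 1, which is 133 − (56.74) = 76.26 cm to the left of lens 2, so d_o2 = +76.26 cm.
Lens 2: 1/d_i2 = 1/f₂ − 1/d_o2 = 1/(28.5) − 1/(76.26) = 0.02197, so d_i2 = 45.5 cm.
The final image is real, 45.5 cm to the right of lens 2 (overall magnification ≈ 0.26).

45.5 cm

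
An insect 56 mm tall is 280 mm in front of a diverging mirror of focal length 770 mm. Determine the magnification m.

For a diverging mirror, f = -770 mm.
1/d_i = 1/f − 1/d_o = 1/(-770.0) − 1/(280) = -0.004870, so d_i = -205.3 mm.
m = −d_i/d_o = −(-205.3)/(280) = +0.733.
The image is virtual, upright and reduced, behind the mirror.

m = +0.733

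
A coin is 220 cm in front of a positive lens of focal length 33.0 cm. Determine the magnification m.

m = -0.176

1/d_i = 1/f − 1/d_o = 1/(33.00) − 1/(220) = 0.02576, so d_i = 38.82 cm.
m = −d_i/d_o = −(38.82)/(220) = -0.176.
The image is real, inverted and reduced, on the far side of the lens.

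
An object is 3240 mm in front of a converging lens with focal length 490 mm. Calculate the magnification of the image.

1/d_i = 1/f − 1/d_o = 1/(490.0) − 1/(3240) = 0.001732, so d_i = 577.3 mm.
m = −d_i/d_o = −(577.3)/(3240) = -0.178.
The image is real, inverted and reduced, on the far side of the lens.

m = -0.178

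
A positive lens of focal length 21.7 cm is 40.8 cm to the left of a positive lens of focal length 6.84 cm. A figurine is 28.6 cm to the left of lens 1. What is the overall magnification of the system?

m = -0.384

Lens 1: 1/d_i1 = 1/(21.7) − 1/(28.6) = 0.01112, so d_i1 = 89.94 cm; m₁ = −d_i1/d_o1 = -3.145.
d_o2 = 40.8 − (89.94) = -49.14 cm (virtual object).
Lens 2: 1/d_i2 = 1/(6.84) − 1/(-49.14) = 0.1665, so d_i2 = 6.004 cm; m₂ = −d_i2/d_o2 = +0.1222.
m = m₁·m₂ = (-3.145)(+0.1222) = -0.384.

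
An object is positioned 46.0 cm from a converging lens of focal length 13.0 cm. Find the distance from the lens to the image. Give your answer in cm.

Lens equation: 1/d_i = 1/f − 1/d_o = 1/(13.00) − 1/(46.0) = 0.07692 − 0.02174 = 0.05518, so d_i = 18.1 cm.
The image is real, inverted and reduced, on the far side of the lens.

18.1 cm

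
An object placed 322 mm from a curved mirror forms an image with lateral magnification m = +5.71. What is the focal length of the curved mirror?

f = 390 mm (concave)

m = −d_i/d_o ⇒ d_i = −m·d_o = −(+5.71)·(322) = -1839 mm.
1/f = 1/d_o + 1/d_i = 1/(322) + 1/(-1839) = 0.002562, so f = 390 mm.
Since f is positive, the curved mirror is concave.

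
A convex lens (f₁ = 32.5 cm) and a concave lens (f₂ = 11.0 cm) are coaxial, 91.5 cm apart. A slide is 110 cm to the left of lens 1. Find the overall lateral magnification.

Lens 1: 1/d_i1 = 1/(32.5) − 1/(110) = 0.02168, so d_i1 = 46.13 cm; m₁ = −d_i1/d_o1 = -0.4194.
d_o2 = 91.5 − (46.13) = 45.37 cm.
f₂ = −11.0 cm (diverging).
Lens 2: 1/d_i2 = 1/(-11.0) − 1/(45.37) = -0.1130, so d_i2 = -8.853 cm; m₂ = −d_i2/d_o2 = +0.1951.
m = m₁·m₂ = (-0.4194)(+0.1951) = -0.0818.

m = -0.0818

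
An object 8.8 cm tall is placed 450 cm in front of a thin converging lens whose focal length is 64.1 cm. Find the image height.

1.46 cm

1/d_i = 1/f − 1/d_o = 1/(64.10) − 1/(450) = 0.01338, so d_i = 74.75 cm.
m = −d_i/d_o = -0.1661.
|h_i| = |m|·h_o = 0.1661 × 8.8 = 1.46 cm. The image is real, inverted and reduced, on the far side of the lens.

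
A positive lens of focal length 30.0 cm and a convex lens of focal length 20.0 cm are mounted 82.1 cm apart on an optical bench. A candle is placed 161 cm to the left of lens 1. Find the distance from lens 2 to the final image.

35.9 cm

Lens 1: 1/d_i1 = 1/f₁ − 1/d_o1 = 1/(30.0) − 1/(161) = 0.02712, so d_i1 = 36.87 cm.
The intermediate image is 36.87 cm to the right of lens 1, which is 82.1 − (36.87) = 45.23 cm to the left of lens 2, so d_o2 = +45.23 cm.
Lens 2: 1/d_i2 = 1/f₂ − 1/d_o2 = 1/(20.0) − 1/(45.23) = 0.02789, so d_i2 = 35.9 cm.
The final image is real, 35.9 cm to the right of lens 2 (overall magnification ≈ 0.18).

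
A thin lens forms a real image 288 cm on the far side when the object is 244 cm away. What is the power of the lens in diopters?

P = +0.757 D

d_i = +288 cm.
1/f = 1/d_o + 1/d_i = 1/(244) + 1/(288) = 0.007571 cm⁻¹.
f = 132.1 cm = 1.321 m, so P = 1/f = +0.757 D.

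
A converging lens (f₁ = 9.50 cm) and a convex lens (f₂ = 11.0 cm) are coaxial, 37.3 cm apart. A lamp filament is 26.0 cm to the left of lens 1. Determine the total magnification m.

Lens 1: 1/d_i1 = 1/(9.50) − 1/(26.0) = 0.06680, so d_i1 = 14.97 cm; m₁ = −d_i1/d_o1 = -0.5758.
d_o2 = 37.3 − (14.97) = 22.33 cm.
Lens 2: 1/d_i2 = 1/(11.0) − 1/(22.33) = 0.04613, so d_i2 = 21.68 cm; m₂ = −d_i2/d_o2 = -0.9709.
m = m₁·m₂ = (-0.5758)(-0.9709) = +0.559.

m = +0.559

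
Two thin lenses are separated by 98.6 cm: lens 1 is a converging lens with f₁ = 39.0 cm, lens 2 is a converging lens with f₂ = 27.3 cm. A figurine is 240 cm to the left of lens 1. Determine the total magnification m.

m = +0.214

Lens 1: 1/d_i1 = 1/(39.0) − 1/(240) = 0.02147, so d_i1 = 46.57 cm; m₁ = −d_i1/d_o1 = -0.1940.
d_o2 = 98.6 − (46.57) = 52.03 cm.
Lens 2: 1/d_i2 = 1/(27.3) − 1/(52.03) = 0.01741, so d_i2 = 57.44 cm; m₂ = −d_i2/d_o2 = -1.104.
m = m₁·m₂ = (-0.1940)(-1.104) = +0.214.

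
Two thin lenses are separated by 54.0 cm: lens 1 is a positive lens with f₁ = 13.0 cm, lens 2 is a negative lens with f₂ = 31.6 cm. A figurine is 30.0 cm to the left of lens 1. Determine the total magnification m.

m = -0.386

Lens 1: 1/d_i1 = 1/(13.0) − 1/(30.0) = 0.04359, so d_i1 = 22.94 cm; m₁ = −d_i1/d_o1 = -0.7647.
d_o2 = 54.0 − (22.94) = 31.06 cm.
f₂ = −31.6 cm (diverging).
Lens 2: 1/d_i2 = 1/(-31.6) − 1/(31.06) = -0.06384, so d_i2 = -15.66 cm; m₂ = −d_i2/d_o2 = +0.5043.
m = m₁·m₂ = (-0.7647)(+0.5043) = -0.386.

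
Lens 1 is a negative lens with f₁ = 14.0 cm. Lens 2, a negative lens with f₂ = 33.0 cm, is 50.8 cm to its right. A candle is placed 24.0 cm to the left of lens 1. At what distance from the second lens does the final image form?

21.2 cm

Lens 1 is diverging, so f₁ = −14.0 cm.
Lens 1: 1/d_i1 = 1/f₁ − 1/d_o1 = 1/(-14.0) − 1/(24.0) = -0.1131, so d_i1 = -8.842 cm.
The intermediate image is 8.842 cm to the left of lens 1 (virtual), which is 50.8 − (-8.842) = 59.64 cm to the left of lens 2, so d_o2 = +59.64 cm.
Lens 2 is diverging, so f₂ = −33.0 cm.
Lens 2: 1/d_i2 = 1/f₂ − 1/d_o2 = 1/(-33.0) − 1/(59.64) = -0.04707, so d_i2 = -21.2 cm.
The final image is virtual, 21.2 cm to the left of lens 2 (overall magnification ≈ 0.13).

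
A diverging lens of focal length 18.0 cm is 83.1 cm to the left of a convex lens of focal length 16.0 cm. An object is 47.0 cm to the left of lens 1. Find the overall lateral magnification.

f₁ = −18.0 cm (diverging).
Lens 1: 1/d_i1 = 1/(-18.0) − 1/(47.0) = -0.07683, so d_i1 = -13.02 cm; m₁ = −d_i1/d_o1 = +0.2770.
d_o2 = 83.1 − (-13.02) = 96.12 cm.
Lens 2: 1/d_i2 = 1/(16.0) − 1/(96.12) = 0.05210, so d_i2 = 19.20 cm; m₂ = −d_i2/d_o2 = -0.1997.
m = m₁·m₂ = (+0.2770)(-0.1997) = -0.0553.

m = -0.0553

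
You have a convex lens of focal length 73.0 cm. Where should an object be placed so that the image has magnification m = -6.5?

84.2 cm

m = −d_i/d_o ⇒ d_i = −m·d_o.
1/f = 1/d_o + 1/d_i = 1/d_o − 1/(m·d_o) = (1 − 1/m)/d_o, so d_o = f(1 − 1/m) = (73.00)(1 − 1/(-6.5)) = 84.2 cm.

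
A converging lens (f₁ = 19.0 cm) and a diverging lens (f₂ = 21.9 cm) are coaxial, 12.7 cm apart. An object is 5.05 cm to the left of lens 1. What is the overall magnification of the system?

m = +0.719

Lens 1: 1/d_i1 = 1/(19.0) − 1/(5.05) = -0.1454, so d_i1 = -6.878 cm; m₁ = −d_i1/d_o1 = +1.362.
d_o2 = 12.7 − (-6.878) = 19.58 cm.
f₂ = −21.9 cm (diverging).
Lens 2: 1/d_i2 = 1/(-21.9) − 1/(19.58) = -0.09673, so d_i2 = -10.34 cm; m₂ = −d_i2/d_o2 = +0.5280.
m = m₁·m₂ = (+1.362)(+0.5280) = +0.719.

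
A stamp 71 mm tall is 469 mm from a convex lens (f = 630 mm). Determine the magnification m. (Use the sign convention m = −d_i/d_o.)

1/d_i = 1/f − 1/d_o = 1/(630.0) − 1/(469) = -0.0005449, so d_i = -1835 mm.
m = −d_i/d_o = −(-1835)/(469) = +3.91.
The image is virtual, upright and enlarged, on the same side as the object.

m = +3.91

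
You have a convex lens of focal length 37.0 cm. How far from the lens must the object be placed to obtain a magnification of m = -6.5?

42.7 cm

m = −d_i/d_o ⇒ d_i = −m·d_o.
1/f = 1/d_o + 1/d_i = 1/d_o − 1/(m·d_o) = (1 − 1/m)/d_o, so d_o = f(1 − 1/m) = (37.00)(1 − 1/(-6.5)) = 42.7 cm.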